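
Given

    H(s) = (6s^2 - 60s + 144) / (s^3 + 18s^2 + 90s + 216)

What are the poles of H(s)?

The poles are the roots of the denominator s^3 + 18s^2 + 90s + 216 = 0.
Trying s = -12: the polynomial evaluates to 0, so (s + 12) is a factor.
Dividing out leaves s^2 + 6s + 18 = 0.
The quadratic formula then gives s = -3 ± 3j.

s = -3 ± 3j, -12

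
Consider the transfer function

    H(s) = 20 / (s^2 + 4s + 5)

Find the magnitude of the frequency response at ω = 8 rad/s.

Substitute s = j8: numerator = 20, denominator = -59 + j32.
|H(j8)| = |20| / |-59 + j32| = 20 / 67.119 ≈ 0.2980.

|H(j8)| ≈ 0.2980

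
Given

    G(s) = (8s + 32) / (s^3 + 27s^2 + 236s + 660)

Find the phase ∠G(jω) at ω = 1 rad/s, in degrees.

∠G(j1) ≈ -6.331°

At s = j1: numerator = 32 + j8, denominator = 633 + j235.
∠G = ∠num − ∠den = 14.036° − (20.367°) = -6.331°.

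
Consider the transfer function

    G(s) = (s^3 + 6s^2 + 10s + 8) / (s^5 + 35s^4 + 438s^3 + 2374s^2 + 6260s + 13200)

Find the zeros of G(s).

Set the numerator to zero: s^3 + 6s^2 + 10s + 8 = 0.
Factoring: (s^2 + 2s + 2)(s + 4) = 0.

s = -1 ± j, -4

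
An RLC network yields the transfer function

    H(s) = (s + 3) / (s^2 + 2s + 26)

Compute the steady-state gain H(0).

H(0) = 3/26 ≈ 0.1154

At s = 0 each factor (s + a) contributes a and each (s^2 + bs + c) contributes c.
H(0) = 1·(3) / ((26)) = 3/26 = 3/26.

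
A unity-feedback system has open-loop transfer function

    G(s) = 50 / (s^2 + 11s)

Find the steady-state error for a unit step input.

G(s) has one pole at the origin.
This is a Type 1 system; for a step input the steady-state error is zero.

e_ss = 0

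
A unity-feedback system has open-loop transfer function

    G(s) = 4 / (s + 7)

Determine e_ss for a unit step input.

e_ss = 0.6364

G(s) has no poles at the origin.
This is a Type 0 system. Kp = lim_{s→0} G(s) = 4/7.
e_ss = 1/(1 + Kp) = 1/(1 + 4/7) = 7/11 ≈ 0.6364.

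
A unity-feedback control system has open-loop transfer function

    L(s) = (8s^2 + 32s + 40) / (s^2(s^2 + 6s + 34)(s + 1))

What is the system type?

The denominator has 2 factors of s at the origin (free integrators), so this is a Type 2 system.

Type 2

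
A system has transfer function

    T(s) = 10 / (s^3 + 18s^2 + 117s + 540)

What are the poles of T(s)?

The poles are the roots of the denominator s^3 + 18s^2 + 117s + 540 = 0.
Trying s = -12: the polynomial evaluates to 0, so (s + 12) is a factor.
Dividing out leaves s^2 + 6s + 45 = 0.
The quadratic formula then gives s = -3 ± 6j.

s = -3 + 6j, -3 - 6j, -12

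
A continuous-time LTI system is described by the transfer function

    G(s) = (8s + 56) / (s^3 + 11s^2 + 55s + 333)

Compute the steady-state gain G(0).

G(0) = 56/333 ≈ 0.1682

Set s = 0: G(0) = (56) / (333) = 56/333.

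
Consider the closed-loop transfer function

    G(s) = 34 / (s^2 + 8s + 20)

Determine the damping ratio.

Compare the denominator to the standard form s^2 + 2ζωₙs + ωₙ².
ωₙ² = 20, so ωₙ = √20 ≈ 4.472 rad/s.
2ζωₙ = 8, so ζ = 8/(2·√20) ≈ 0.8944.

ζ ≈ 0.8944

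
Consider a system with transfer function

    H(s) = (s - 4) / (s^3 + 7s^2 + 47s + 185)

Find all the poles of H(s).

s = -1 + 6j, -1 - 6j, -5

The poles are the roots of the denominator s^3 + 7s^2 + 47s + 185 = 0.
Trying s = -5: the polynomial evaluates to 0, so (s + 5) is a factor.
Dividing out leaves s^2 + 2s + 37 = 0.
The quadratic formula then gives s = -1 ± 6j.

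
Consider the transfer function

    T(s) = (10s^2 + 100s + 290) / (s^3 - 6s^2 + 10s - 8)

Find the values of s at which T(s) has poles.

s = 1 + j, 1 - j, 4

The poles are the roots of the denominator s^3 - 6s^2 + 10s - 8 = 0.
Trying s = 4: the polynomial evaluates to 0, so (s - 4) is a factor.
Dividing out leaves s^2 - 2s + 2 = 0.
The quadratic formula then gives s = 1 ± 1j.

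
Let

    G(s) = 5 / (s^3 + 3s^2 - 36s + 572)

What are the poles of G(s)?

s = 4 + 6j, 4 - 6j, -11

The poles are the roots of the denominator s^3 + 3s^2 - 36s + 572 = 0.
Trying s = -11: the polynomial evaluates to 0, so (s + 11) is a factor.
Dividing out leaves s^2 - 8s + 52 = 0.
The quadratic formula then gives s = 4 ± 6j.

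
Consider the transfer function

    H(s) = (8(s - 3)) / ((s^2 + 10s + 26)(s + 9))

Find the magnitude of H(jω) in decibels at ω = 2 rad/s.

|H(j2)|_dB ≈ -19.6 dB

Substitute s = j2: numerator = -24 + j16, denominator = 158 + j224.
|H(j2)| = |-24 + j16| / |158 + j224| = 28.844 / 274.12 ≈ 0.1052.
In decibels: 20·log₁₀(0.1052) ≈ -19.6 dB.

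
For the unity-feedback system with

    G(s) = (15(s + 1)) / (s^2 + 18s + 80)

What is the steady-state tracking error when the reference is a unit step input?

G(s) has no poles at the origin.
This is a Type 0 system. Kp = lim_{s→0} G(s) = 15/80 = 3/16.
e_ss = 1/(1 + Kp) = 1/(1 + 3/16) = 16/19 ≈ 0.8421.

e_ss = 0.8421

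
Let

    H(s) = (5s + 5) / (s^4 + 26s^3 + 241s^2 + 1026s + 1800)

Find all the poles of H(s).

The poles are the roots of the denominator s^4 + 26s^3 + 241s^2 + 1026s + 1800 = 0.
Trying s = -12: the polynomial evaluates to 0, so (s + 12) is a factor.
Dividing out leaves s^3 + 14s^2 + 73s + 150 = 0.
This factors further as (s^2 + 8s + 25)(s + 6) = 0.

s = -12, -4 ± 3j, -6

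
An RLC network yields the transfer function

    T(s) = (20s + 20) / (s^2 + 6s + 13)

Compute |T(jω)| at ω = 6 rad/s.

|T(j6)| ≈ 2.848

Substitute s = j6: numerator = 20 + j120, denominator = -23 + j36.
|T(j6)| = |20 + j120| / |-23 + j36| = 121.66 / 42.720 ≈ 2.848.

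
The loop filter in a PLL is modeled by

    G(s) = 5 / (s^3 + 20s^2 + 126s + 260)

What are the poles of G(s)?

The poles are the roots of the denominator s^3 + 20s^2 + 126s + 260 = 0.
Trying s = -10: the polynomial evaluates to 0, so (s + 10) is a factor.
Dividing out leaves s^2 + 10s + 26 = 0.
The quadratic formula then gives s = -5 ± 1j.

s = -5 ± j, -10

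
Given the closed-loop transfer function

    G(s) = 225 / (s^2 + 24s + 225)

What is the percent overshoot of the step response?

%OS ≈ 1.52%

Comparing s^2 + 24s + 225 to s^2 + 2ζωₙs + ωₙ²: ωₙ = 15 rad/s and ζ = 24/(2·15) = 0.8.
%OS = 100·exp(−πζ/√(1−ζ²)) = 100·exp(−π·0.8/√(1−0.8²)) ≈ 1.52%.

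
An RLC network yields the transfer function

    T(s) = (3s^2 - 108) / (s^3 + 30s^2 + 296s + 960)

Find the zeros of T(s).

Set the numerator to zero: 3s^2 - 108 = 0, i.e. 3·(s^2 - 36) = 0.
Factoring: (s - 6)(s + 6) = 0.

s = 6, -6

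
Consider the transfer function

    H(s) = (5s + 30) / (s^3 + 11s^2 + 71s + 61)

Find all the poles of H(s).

The poles are the roots of the denominator s^3 + 11s^2 + 71s + 61 = 0.
Trying s = -1: the polynomial evaluates to 0, so (s + 1) is a factor.
Dividing out leaves s^2 + 10s + 61 = 0.
The quadratic formula then gives s = -5 ± 6j.

s = -5 ± 6j, -1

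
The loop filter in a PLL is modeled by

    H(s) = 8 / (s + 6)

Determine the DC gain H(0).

H(0) = 4/3 ≈ 1.333

Set s = 0: H(0) = (8) / (6) = 4/3.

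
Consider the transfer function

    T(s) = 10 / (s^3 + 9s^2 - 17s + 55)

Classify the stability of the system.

The denominator s^3 + 9s^2 - 17s + 55 factors as (s + 11)(s^2 - 2s + 5), giving poles at s = -11, 1 ± 2j.
Since the pole(s) at s = 1 + 2j, 1 - 2j lie in the right half-plane, the system is unstable.

unstable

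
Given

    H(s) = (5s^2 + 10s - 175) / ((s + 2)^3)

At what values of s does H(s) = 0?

Set the numerator to zero: 5s^2 + 10s - 175 = 0, i.e. 5·(s^2 + 2s - 35) = 0.
Factoring: (s + 7)(s - 5) = 0.

s = -7, 5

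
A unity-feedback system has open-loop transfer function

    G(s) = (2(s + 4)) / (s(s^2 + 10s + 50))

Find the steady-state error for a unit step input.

G(s) has one pole at the origin.
This is a Type 1 system; for a step input the steady-state error is zero.

e_ss = 0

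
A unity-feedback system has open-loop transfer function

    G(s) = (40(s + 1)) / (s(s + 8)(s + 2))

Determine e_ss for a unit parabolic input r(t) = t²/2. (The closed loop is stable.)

e_ss = ∞

G(s) has one pole at the origin.
This is a Type 1 system; Ka = lim_{s→0} s^2·G(s) = 0, so the steady-state error for a parabola input is infinite.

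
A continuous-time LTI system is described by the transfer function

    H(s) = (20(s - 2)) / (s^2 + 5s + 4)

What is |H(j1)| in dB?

|H(j1)|_dB ≈ 17.7 dB

Substitute s = j1: numerator = -40 + j20, denominator = 3 + j5.
|H(j1)| = |-40 + j20| / |3 + j5| = 44.721 / 5.8310 ≈ 7.670.
In decibels: 20·log₁₀(7.670) ≈ 17.7 dB.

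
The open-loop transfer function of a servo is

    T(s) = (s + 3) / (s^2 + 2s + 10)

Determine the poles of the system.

s = -1 + 3j, -1 - 3j

The poles are the roots of the denominator s^2 + 2s + 10 = 0.
Using the quadratic formula: s = (-2 ± √(-36))/2 = -1 ± 3j.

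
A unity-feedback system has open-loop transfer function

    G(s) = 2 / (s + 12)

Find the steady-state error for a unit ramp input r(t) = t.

e_ss = ∞

G(s) has no poles at the origin.
This is a Type 0 system; Kv = lim_{s→0} s·G(s) = 0, so the steady-state error for a ramp input is infinite.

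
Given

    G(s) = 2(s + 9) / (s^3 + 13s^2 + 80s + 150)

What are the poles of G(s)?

The poles are the roots of the denominator s^3 + 13s^2 + 80s + 150 = 0.
Trying s = -3: the polynomial evaluates to 0, so (s + 3) is a factor.
Dividing out leaves s^2 + 10s + 50 = 0.
The quadratic formula then gives s = -5 ± 5j.

s = -5 + 5j, -5 - 5j, -3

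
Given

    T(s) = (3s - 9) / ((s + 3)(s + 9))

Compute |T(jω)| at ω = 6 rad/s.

|T(j6)| ≈ 0.2774

Substitute s = j6: numerator = -9 + j18, denominator = -9 + j72.
|T(j6)| = |-9 + j18| / |-9 + j72| = 20.125 / 72.560 ≈ 0.2774.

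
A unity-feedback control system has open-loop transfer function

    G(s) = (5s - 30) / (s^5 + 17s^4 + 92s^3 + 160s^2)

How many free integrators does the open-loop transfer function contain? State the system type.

Type 2

Factor s from the denominator: s^5 + 17s^4 + 92s^3 + 160s^2 = s^2·(s^3 + 17s^2 + 92s + 160).
There are 2 poles at the origin, so the system is Type 2.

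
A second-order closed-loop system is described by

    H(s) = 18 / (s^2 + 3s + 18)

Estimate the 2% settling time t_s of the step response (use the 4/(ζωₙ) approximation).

Comparing s^2 + 3s + 18 to s^2 + 2ζωₙs + ωₙ²: ωₙ = √18 ≈ 4.243 rad/s and ζ = 3/(2·√18) ≈ 0.3536.
ζωₙ = 3/2 = 1.5, so t_s ≈ 4/(ζωₙ) = 4/1.5 ≈ 2.667 s.

t_s ≈ 2.667 s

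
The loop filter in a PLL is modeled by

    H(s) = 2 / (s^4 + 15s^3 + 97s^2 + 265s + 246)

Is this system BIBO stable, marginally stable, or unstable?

stable

The denominator s^4 + 15s^3 + 97s^2 + 265s + 246 factors as (s + 3)(s^2 + 10s + 41)(s + 2), giving poles at s = -3, -5 + 4j, -5 - 4j, -2.
Since all poles lie strictly in the left half-plane, the system is stable.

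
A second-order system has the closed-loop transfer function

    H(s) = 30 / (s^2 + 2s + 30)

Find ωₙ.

Compare the denominator to the standard form s^2 + 2ζωₙs + ωₙ².
ωₙ² = 30, so ωₙ = √30 ≈ 5.477 rad/s.

ωₙ ≈ 5.477 rad/s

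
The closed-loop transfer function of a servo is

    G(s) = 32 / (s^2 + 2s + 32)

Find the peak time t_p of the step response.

t_p ≈ 0.5642 s

Comparing s^2 + 2s + 32 to s^2 + 2ζωₙs + ωₙ²: ωₙ = √32 ≈ 5.657 rad/s and ζ = 2/(2·√32) ≈ 0.1768.
ζωₙ = 2/2 = 1, so ω_d = ωₙ√(1−ζ²) = √(ωₙ² − (ζωₙ)²) = √(32 − 1²) = √31 ≈ 5.568 rad/s.
t_p = π/ω_d = π/5.568 ≈ 0.5642 s.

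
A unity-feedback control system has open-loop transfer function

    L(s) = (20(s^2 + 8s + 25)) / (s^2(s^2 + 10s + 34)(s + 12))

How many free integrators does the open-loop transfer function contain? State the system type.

Type 2

The denominator has 2 factors of s at the origin (free integrators), so this is a Type 2 system.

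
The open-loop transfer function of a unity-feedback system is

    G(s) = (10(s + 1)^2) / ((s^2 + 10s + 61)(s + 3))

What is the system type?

The denominator has no factor of s at the origin — no free integrator — so this is a Type 0 system.

Type 0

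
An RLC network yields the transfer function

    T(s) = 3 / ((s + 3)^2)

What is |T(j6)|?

|T(j6)| ≈ 0.06667

Substitute s = j6: numerator = 3, denominator = -27 + j36.
|T(j6)| = |3| / |-27 + j36| = 3 / 45 ≈ 0.06667.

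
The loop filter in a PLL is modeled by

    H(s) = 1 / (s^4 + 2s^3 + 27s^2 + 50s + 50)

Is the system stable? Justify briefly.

marginally stable

The denominator s^4 + 2s^3 + 27s^2 + 50s + 50 factors as (s^2 + 25)(s^2 + 2s + 2), giving poles at s = 5j, -5j, -1 + j, -1 - j.
Since the simple pole(s) at s = 5j, -5j lie on the jω-axis with none in the right half-plane, the system is marginally stable.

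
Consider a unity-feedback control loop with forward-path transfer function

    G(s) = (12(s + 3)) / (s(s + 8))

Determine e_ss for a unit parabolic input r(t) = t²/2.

G(s) has one pole at the origin.
This is a Type 1 system; Ka = lim_{s→0} s^2·G(s) = 0, so the steady-state error for a parabola input is infinite.

e_ss = ∞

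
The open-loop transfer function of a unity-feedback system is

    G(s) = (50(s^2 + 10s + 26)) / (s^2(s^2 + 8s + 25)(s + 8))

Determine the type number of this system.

Type 2

The denominator has 2 factors of s at the origin (free integrators), so this is a Type 2 system.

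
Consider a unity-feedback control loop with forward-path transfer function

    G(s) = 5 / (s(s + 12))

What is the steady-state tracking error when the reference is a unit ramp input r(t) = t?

G(s) has one pole at the origin.
This is a Type 1 system. Kv = lim_{s→0} s·G(s) = 5/12.
e_ss = 1/Kv = 1/(5/12) = 12/5 ≈ 2.400.

e_ss = 2.400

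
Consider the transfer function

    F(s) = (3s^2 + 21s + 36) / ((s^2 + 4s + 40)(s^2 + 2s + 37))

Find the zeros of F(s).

Set the numerator to zero: 3s^2 + 21s + 36 = 0, i.e. 3·(s^2 + 7s + 12) = 0.
Factoring: (s + 3)(s + 4) = 0.

s = -3, -4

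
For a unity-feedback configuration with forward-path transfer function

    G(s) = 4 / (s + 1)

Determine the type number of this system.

The denominator has no factor of s at the origin — no free integrator — so this is a Type 0 system.

Type 0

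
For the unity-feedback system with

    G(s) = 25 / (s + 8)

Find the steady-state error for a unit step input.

e_ss = 0.2424

G(s) has no poles at the origin.
This is a Type 0 system. Kp = lim_{s→0} G(s) = 25/8.
e_ss = 1/(1 + Kp) = 1/(1 + 25/8) = 8/33 ≈ 0.2424.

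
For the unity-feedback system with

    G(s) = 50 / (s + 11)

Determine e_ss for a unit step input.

e_ss = 0.1803

G(s) has no poles at the origin.
This is a Type 0 system. Kp = lim_{s→0} G(s) = 50/11.
e_ss = 1/(1 + Kp) = 1/(1 + 50/11) = 11/61 ≈ 0.1803.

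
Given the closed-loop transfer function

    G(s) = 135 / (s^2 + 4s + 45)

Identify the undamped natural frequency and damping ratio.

Compare the denominator to the standard form s^2 + 2ζωₙs + ωₙ².
ωₙ² = 45, so ωₙ = √45 ≈ 6.708 rad/s.
2ζωₙ = 4, so ζ = 4/(2·√45) ≈ 0.2981.
With ζ = 0.2981 the response is underdamped.

ωₙ ≈ 6.708 rad/s, ζ ≈ 0.2981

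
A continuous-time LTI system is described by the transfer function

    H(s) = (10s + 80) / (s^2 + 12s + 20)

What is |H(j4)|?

|H(j4)| ≈ 1.857

Substitute s = j4: numerator = 80 + j40, denominator = 4 + j48.
|H(j4)| = |80 + j40| / |4 + j48| = 89.443 / 48.166 ≈ 1.857.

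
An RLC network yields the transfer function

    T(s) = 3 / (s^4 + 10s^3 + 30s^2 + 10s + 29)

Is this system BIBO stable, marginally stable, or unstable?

marginally stable

The denominator s^4 + 10s^3 + 30s^2 + 10s + 29 factors as (s^2 + 1)(s^2 + 10s + 29), giving poles at s = j, -j, -5 + 2j, -5 - 2j.
Since the simple pole(s) at s = j, -j lie on the jω-axis with none in the right half-plane, the system is marginally stable.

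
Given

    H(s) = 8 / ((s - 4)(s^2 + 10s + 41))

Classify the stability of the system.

The poles can be read from the denominator factors: s = 4, -5 ± 4j.
Since the pole(s) at s = 4 lie in the right half-plane, the system is unstable.

unstable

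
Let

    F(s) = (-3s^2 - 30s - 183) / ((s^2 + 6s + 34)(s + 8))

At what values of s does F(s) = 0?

Set the numerator to zero: -3s^2 - 30s - 183 = 0, i.e. -3·(s^2 + 10s + 61) = 0.
Factoring: (s^2 + 10s + 61) = 0.

s = -5 + 6j, -5 - 6j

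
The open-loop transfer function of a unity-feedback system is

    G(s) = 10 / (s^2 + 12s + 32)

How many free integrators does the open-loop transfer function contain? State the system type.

Type 0

The denominator has no factor of s at the origin — no free integrator — so this is a Type 0 system.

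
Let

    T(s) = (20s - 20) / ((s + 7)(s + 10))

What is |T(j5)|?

|T(j5)| ≈ 1.060

Substitute s = j5: numerator = -20 + j100, denominator = 45 + j85.
|T(j5)| = |-20 + j100| / |45 + j85| = 101.98 / 96.177 ≈ 1.060.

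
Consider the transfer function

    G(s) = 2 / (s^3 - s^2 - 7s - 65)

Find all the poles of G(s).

s = -2 + 3j, -2 - 3j, 5

The poles are the roots of the denominator s^3 - s^2 - 7s - 65 = 0.
Trying s = 5: the polynomial evaluates to 0, so (s - 5) is a factor.
Dividing out leaves s^2 + 4s + 13 = 0.
The quadratic formula then gives s = -2 ± 3j.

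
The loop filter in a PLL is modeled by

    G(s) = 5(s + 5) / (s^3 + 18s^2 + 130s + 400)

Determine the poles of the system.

s = -5 ± 5j, -8

The poles are the roots of the denominator s^3 + 18s^2 + 130s + 400 = 0.
Trying s = -8: the polynomial evaluates to 0, so (s + 8) is a factor.
Dividing out leaves s^2 + 10s + 50 = 0.
The quadratic formula then gives s = -5 ± 5j.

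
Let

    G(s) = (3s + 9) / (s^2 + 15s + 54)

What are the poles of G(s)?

The poles are the roots of the denominator s^2 + 15s + 54 = 0.
Factoring: (s + 9)(s + 6) = 0, so s = -9 and s = -6.

s = -9, -6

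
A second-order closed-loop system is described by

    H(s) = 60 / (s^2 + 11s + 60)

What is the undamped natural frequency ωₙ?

Compare the denominator to the standard form s^2 + 2ζωₙs + ωₙ².
ωₙ² = 60, so ωₙ = √60 ≈ 7.746 rad/s.

ωₙ ≈ 7.746 rad/s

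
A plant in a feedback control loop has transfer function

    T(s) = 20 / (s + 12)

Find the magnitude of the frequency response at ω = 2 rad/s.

|T(j2)| ≈ 1.644

Substitute s = j2: numerator = 20, denominator = 12 + j2.
|T(j2)| = |20| / |12 + j2| = 20 / 12.166 ≈ 1.644.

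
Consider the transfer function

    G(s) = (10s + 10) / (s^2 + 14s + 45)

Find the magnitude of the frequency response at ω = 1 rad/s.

|G(j1)| ≈ 0.3063

Substitute s = j1: numerator = 10 + j10, denominator = 44 + j14.
|G(j1)| = |10 + j10| / |44 + j14| = 14.142 / 46.174 ≈ 0.3063.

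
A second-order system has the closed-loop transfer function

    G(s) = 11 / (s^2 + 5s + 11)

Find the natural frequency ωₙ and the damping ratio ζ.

ωₙ ≈ 3.317 rad/s, ζ ≈ 0.7538

Compare the denominator to the standard form s^2 + 2ζωₙs + ωₙ².
ωₙ² = 11, so ωₙ = √11 ≈ 3.317 rad/s.
2ζωₙ = 5, so ζ = 5/(2·√11) ≈ 0.7538.
With ζ = 0.7538 the response is underdamped.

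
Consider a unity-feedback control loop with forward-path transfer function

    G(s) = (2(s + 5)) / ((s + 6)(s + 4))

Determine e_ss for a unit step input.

e_ss = 0.7059

G(s) has no poles at the origin.
This is a Type 0 system. Kp = lim_{s→0} G(s) = 10/24 = 5/12.
e_ss = 1/(1 + Kp) = 1/(1 + 5/12) = 12/17 ≈ 0.7059.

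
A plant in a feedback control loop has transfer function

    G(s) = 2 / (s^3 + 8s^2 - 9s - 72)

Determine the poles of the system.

s = -8, 3, -3

The poles are the roots of the denominator s^3 + 8s^2 - 9s - 72 = 0.
Trying s = -8: the polynomial evaluates to 0, so (s + 8) is a factor.
Dividing out leaves s^2 - 9 = 0.
Factoring the quadratic: (s - 3)(s + 3) = 0.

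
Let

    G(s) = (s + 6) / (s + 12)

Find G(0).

G(0) = 1/2 ≈ 0.5000

At s = 0 each factor (s + a) contributes a and each (s^2 + bs + c) contributes c.
G(0) = 1·(6) / ((12)) = 6/12 = 1/2.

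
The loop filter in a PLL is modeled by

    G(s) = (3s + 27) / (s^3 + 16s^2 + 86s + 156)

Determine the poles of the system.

s = -6, -5 + j, -5 - j

The poles are the roots of the denominator s^3 + 16s^2 + 86s + 156 = 0.
Trying s = -6: the polynomial evaluates to 0, so (s + 6) is a factor.
Dividing out leaves s^2 + 10s + 26 = 0.
The quadratic formula then gives s = -5 ± 1j.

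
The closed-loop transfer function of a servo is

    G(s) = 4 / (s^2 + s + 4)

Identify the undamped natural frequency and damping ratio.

Compare the denominator to the standard form s^2 + 2ζωₙs + ωₙ².
ωₙ² = 4, so ωₙ = 2 rad/s.
2ζωₙ = 1, so ζ = 1/(2·2) = 0.25.
With ζ = 0.25 the response is underdamped.

ωₙ = 2 rad/s, ζ = 0.25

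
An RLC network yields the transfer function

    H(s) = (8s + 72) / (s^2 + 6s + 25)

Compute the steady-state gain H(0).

Set s = 0: H(0) = (72) / (25) = 72/25.

H(0) = 72/25 ≈ 2.880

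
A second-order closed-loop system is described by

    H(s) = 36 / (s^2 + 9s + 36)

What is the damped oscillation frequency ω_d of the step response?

Comparing s^2 + 9s + 36 to s^2 + 2ζωₙs + ωₙ²: ωₙ = 6 rad/s and ζ = 9/(2·6) = 0.75.
ζωₙ = 9/2 = 4.5, so ω_d = ωₙ√(1−ζ²) = √(ωₙ² − (ζωₙ)²) = √(36 − 4.5²) = √15.75 ≈ 3.969 rad/s.

ω_d ≈ 3.969 rad/s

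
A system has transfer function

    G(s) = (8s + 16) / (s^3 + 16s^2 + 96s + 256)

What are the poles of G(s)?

s = -4 + 4j, -4 - 4j, -8

The poles are the roots of the denominator s^3 + 16s^2 + 96s + 256 = 0.
Trying s = -8: the polynomial evaluates to 0, so (s + 8) is a factor.
Dividing out leaves s^2 + 8s + 32 = 0.
The quadratic formula then gives s = -4 ± 4j.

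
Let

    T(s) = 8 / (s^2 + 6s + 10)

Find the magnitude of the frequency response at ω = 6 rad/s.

Substitute s = j6: numerator = 8, denominator = -26 + j36.
|T(j6)| = |8| / |-26 + j36| = 8 / 44.407 ≈ 0.1802.

|T(j6)| ≈ 0.1802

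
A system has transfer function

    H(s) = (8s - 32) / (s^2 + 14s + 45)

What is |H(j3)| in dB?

Substitute s = j3: numerator = -32 + j24, denominator = 36 + j42.
|H(j3)| = |-32 + j24| / |36 + j42| = 40 / 55.317 ≈ 0.7231.
In decibels: 20·log₁₀(0.7231) ≈ -2.82 dB.

|H(j3)|_dB ≈ -2.82 dB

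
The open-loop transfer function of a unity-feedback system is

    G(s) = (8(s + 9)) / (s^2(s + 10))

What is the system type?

The denominator has 2 factors of s at the origin (free integrators), so this is a Type 2 system.

Type 2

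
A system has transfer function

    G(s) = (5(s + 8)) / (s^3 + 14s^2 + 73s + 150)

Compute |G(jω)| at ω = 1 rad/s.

|G(j1)| ≈ 0.2620

Substitute s = j1: numerator = 40 + j5, denominator = 136 + j72.
|G(j1)| = |40 + j5| / |136 + j72| = 40.311 / 153.88 ≈ 0.2620.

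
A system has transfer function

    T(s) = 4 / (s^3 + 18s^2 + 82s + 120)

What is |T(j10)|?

|T(j10)| ≈ 0.002367

Substitute s = j10: numerator = 4, denominator = -1680 - j180.
|T(j10)| = |4| / |-1680 - j180| = 4 / 1689.6 ≈ 0.002367.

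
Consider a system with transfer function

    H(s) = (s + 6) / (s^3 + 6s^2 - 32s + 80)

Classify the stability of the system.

unstable

The denominator s^3 + 6s^2 - 32s + 80 factors as (s^2 - 4s + 8)(s + 10), giving poles at s = 2 ± 2j, -10.
Since the pole(s) at s = 2 ± 2j lie in the right half-plane, the system is unstable.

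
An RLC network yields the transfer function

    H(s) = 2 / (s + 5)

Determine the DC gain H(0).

Set s = 0: H(0) = (2) / (5) = 2/5.

H(0) = 2/5 ≈ 0.4000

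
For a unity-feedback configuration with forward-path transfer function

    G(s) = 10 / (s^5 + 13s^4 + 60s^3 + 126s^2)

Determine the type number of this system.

Type 2

The denominator has 2 factors of s at the origin (free integrators), so this is a Type 2 system.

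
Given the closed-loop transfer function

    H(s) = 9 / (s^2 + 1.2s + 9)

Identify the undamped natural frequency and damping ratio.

ωₙ = 3 rad/s, ζ = 0.2

Compare the denominator to the standard form s^2 + 2ζωₙs + ωₙ².
ωₙ² = 9, so ωₙ = 3 rad/s.
2ζωₙ = 1.2, so ζ = 1.2/(2·3) = 0.2.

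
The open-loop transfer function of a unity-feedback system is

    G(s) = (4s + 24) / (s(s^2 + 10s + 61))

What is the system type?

The denominator has 1 factor of s at the origin (free integrator), so this is a Type 1 system.

Type 1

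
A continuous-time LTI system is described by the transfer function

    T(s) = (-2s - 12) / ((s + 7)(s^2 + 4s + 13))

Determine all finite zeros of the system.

Set the numerator to zero: -2s - 12 = 0, i.e. -2·(s + 6) = 0.
So s = -6.

s = -6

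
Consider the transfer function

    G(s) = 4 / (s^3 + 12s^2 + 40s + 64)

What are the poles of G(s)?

s = -8, -2 ± 2j

The poles are the roots of the denominator s^3 + 12s^2 + 40s + 64 = 0.
Trying s = -8: the polynomial evaluates to 0, so (s + 8) is a factor.
Dividing out leaves s^2 + 4s + 8 = 0.
The quadratic formula then gives s = -2 ± 2j.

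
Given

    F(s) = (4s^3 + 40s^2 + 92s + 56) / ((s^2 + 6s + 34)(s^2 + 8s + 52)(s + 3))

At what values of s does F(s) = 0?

s = -7, -2, -1

Set the numerator to zero: 4s^3 + 40s^2 + 92s + 56 = 0, i.e. 4·(s^3 + 10s^2 + 23s + 14) = 0.
Factoring: (s + 7)(s + 2)(s + 1) = 0.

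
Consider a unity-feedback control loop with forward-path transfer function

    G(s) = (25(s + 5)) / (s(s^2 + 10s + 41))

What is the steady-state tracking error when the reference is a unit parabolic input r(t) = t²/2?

e_ss = ∞

G(s) has one pole at the origin.
This is a Type 1 system; Ka = lim_{s→0} s^2·G(s) = 0, so the steady-state error for a parabola input is infinite.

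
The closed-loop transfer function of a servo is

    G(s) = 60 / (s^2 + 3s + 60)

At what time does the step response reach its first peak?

t_p ≈ 0.4134 s

Comparing s^2 + 3s + 60 to s^2 + 2ζωₙs + ωₙ²: ωₙ = √60 ≈ 7.746 rad/s and ζ = 3/(2·√60) ≈ 0.1936.
ζωₙ = 3/2 = 1.5, so ω_d = ωₙ√(1−ζ²) = √(ωₙ² − (ζωₙ)²) = √(60 − 1.5²) = √57.75 ≈ 7.599 rad/s.
t_p = π/ω_d = π/7.599 ≈ 0.4134 s.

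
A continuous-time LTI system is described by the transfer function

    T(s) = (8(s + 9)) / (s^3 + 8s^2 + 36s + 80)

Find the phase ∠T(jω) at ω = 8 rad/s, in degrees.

At s = j8: numerator = 72 + j64, denominator = -432 - j224.
∠T = ∠num − ∠den = 41.634° − (-152.59°) = 194.2°, which wraps to -165.8°.

∠T(j8) ≈ -165.8°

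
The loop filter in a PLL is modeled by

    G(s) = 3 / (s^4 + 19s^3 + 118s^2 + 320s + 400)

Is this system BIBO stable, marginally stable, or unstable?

stable

The denominator s^4 + 19s^3 + 118s^2 + 320s + 400 factors as (s + 5)(s^2 + 4s + 8)(s + 10), giving poles at s = -5, -2 + 2j, -2 - 2j, -10.
Since all poles lie strictly in the left half-plane, the system is stable.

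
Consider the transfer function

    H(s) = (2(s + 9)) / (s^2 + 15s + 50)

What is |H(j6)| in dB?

Substitute s = j6: numerator = 18 + j12, denominator = 14 + j90.
|H(j6)| = |18 + j12| / |14 + j90| = 21.633 / 91.082 ≈ 0.2375.
In decibels: 20·log₁₀(0.2375) ≈ -12.5 dB.

|H(j6)|_dB ≈ -12.5 dB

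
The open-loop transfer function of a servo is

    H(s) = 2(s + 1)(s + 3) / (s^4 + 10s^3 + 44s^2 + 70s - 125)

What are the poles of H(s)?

s = -3 + 4j, -3 - 4j, -5, 1

The poles are the roots of the denominator s^4 + 10s^3 + 44s^2 + 70s - 125 = 0.
Trying s = -5: the polynomial evaluates to 0, so (s + 5) is a factor.
Dividing out leaves s^3 + 5s^2 + 19s - 25 = 0.
This factors further as (s^2 + 6s + 25)(s - 1) = 0.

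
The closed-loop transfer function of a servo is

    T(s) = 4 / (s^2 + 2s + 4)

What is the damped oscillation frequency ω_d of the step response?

Comparing s^2 + 2s + 4 to s^2 + 2ζωₙs + ωₙ²: ωₙ = 2 rad/s and ζ = 2/(2·2) = 0.5.
ζωₙ = 2/2 = 1, so ω_d = ωₙ√(1−ζ²) = √(ωₙ² − (ζωₙ)²) = √(4 − 1²) = √3 ≈ 1.732 rad/s.

ω_d ≈ 1.732 rad/s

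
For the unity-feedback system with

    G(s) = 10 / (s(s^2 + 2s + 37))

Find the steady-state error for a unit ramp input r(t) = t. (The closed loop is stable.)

G(s) has one pole at the origin.
This is a Type 1 system. Kv = lim_{s→0} s·G(s) = 10/37.
e_ss = 1/Kv = 1/(10/37) = 37/10 ≈ 3.700.

e_ss = 3.700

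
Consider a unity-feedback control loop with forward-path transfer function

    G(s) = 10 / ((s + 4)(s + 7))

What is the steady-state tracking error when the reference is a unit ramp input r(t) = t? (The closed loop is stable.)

e_ss = ∞

G(s) has no poles at the origin.
This is a Type 0 system; Kv = lim_{s→0} s·G(s) = 0, so the steady-state error for a ramp input is infinite.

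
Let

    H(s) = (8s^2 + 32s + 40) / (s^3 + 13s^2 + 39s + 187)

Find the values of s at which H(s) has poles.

The poles are the roots of the denominator s^3 + 13s^2 + 39s + 187 = 0.
Trying s = -11: the polynomial evaluates to 0, so (s + 11) is a factor.
Dividing out leaves s^2 + 2s + 17 = 0.
The quadratic formula then gives s = -1 ± 4j.

s = -1 ± 4j, -11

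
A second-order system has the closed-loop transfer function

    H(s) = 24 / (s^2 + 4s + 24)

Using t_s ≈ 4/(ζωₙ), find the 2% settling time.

Comparing s^2 + 4s + 24 to s^2 + 2ζωₙs + ωₙ²: ωₙ = √24 ≈ 4.899 rad/s and ζ = 4/(2·√24) ≈ 0.4082.
ζωₙ = 4/2 = 2, so t_s ≈ 4/(ζωₙ) = 4/2 = 2 s.

t_s ≈ 2 s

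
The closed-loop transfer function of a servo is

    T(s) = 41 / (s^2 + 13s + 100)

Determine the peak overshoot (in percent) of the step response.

%OS ≈ 6.81%

Comparing s^2 + 13s + 100 to s^2 + 2ζωₙs + ωₙ²: ωₙ = 10 rad/s and ζ = 13/(2·10) = 0.65.
%OS = 100·exp(−πζ/√(1−ζ²)) = 100·exp(−π·0.65/√(1−0.65²)) ≈ 6.81%.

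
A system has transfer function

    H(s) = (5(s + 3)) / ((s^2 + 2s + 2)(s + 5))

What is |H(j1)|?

|H(j1)| ≈ 1.387

Substitute s = j1: numerator = 15 + j5, denominator = 3 + j11.
|H(j1)| = |15 + j5| / |3 + j11| = 15.811 / 11.402 ≈ 1.387.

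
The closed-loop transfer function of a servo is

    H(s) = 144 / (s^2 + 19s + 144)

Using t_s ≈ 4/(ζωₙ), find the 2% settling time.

t_s ≈ 0.4211 s

Comparing s^2 + 19s + 144 to s^2 + 2ζωₙs + ωₙ²: ωₙ = 12 rad/s and ζ = 19/(2·12) ≈ 0.7917.
ζωₙ = 19/2 = 9.5, so t_s ≈ 4/(ζωₙ) = 4/9.5 ≈ 0.4211 s.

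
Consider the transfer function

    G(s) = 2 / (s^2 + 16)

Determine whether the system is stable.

marginally stable

The denominator s^2 + 16 factors as (s^2 + 16), giving poles at s = 4j, -4j.
Since the simple pole(s) at s = 4j, -4j lie on the jω-axis with none in the right half-plane, the system is marginally stable.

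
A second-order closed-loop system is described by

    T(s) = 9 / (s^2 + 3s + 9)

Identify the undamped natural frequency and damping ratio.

ωₙ = 3 rad/s, ζ = 0.5

Compare the denominator to the standard form s^2 + 2ζωₙs + ωₙ².
ωₙ² = 9, so ωₙ = 3 rad/s.
2ζωₙ = 3, so ζ = 3/(2·3) = 0.5.
With ζ = 0.5 the response is underdamped.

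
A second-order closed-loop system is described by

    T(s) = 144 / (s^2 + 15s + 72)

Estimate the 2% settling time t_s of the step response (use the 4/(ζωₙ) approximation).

Comparing s^2 + 15s + 72 to s^2 + 2ζωₙs + ωₙ²: ωₙ = √72 ≈ 8.485 rad/s and ζ = 15/(2·√72) ≈ 0.8839.
ζωₙ = 15/2 = 7.5, so t_s ≈ 4/(ζωₙ) = 4/7.5 ≈ 0.5333 s.

t_s ≈ 0.5333 s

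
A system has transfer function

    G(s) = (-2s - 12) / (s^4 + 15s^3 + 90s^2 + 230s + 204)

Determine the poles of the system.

s = -5 ± 3j, -3, -2

The poles are the roots of the denominator s^4 + 15s^3 + 90s^2 + 230s + 204 = 0.
Trying s = -3: the polynomial evaluates to 0, so (s + 3) is a factor.
Dividing out leaves s^3 + 12s^2 + 54s + 68 = 0.
This factors further as (s^2 + 10s + 34)(s + 2) = 0.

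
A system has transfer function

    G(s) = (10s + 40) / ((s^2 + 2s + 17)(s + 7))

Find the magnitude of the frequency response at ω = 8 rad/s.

|G(j8)| ≈ 0.1695

Substitute s = j8: numerator = 40 + j80, denominator = -457 - j264.
|G(j8)| = |40 + j80| / |-457 - j264| = 89.443 / 527.77 ≈ 0.1695.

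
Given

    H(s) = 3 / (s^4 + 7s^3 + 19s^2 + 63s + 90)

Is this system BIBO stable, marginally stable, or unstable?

The denominator s^4 + 7s^3 + 19s^2 + 63s + 90 factors as (s^2 + 9)(s + 2)(s + 5), giving poles at s = ±3j, -2, -5.
Since the simple pole(s) at s = ±3j lie on the jω-axis with none in the right half-plane, the system is marginally stable.

marginally stable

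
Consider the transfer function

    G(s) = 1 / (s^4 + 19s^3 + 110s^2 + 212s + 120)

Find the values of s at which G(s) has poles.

The poles are the roots of the denominator s^4 + 19s^3 + 110s^2 + 212s + 120 = 0.
Trying s = -2: the polynomial evaluates to 0, so (s + 2) is a factor.
Dividing out leaves s^3 + 17s^2 + 76s + 60 = 0.
This factors further as (s + 6)(s + 1)(s + 10) = 0.

s = -2, -6, -1, -10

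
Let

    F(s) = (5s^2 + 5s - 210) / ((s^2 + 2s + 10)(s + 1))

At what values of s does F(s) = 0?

Set the numerator to zero: 5s^2 + 5s - 210 = 0, i.e. 5·(s^2 + s - 42) = 0.
Factoring: (s + 7)(s - 6) = 0.

s = -7, 6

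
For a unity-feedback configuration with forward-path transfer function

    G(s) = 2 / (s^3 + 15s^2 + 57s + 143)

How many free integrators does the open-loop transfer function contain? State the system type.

The denominator has no factor of s at the origin — no free integrator — so this is a Type 0 system.

Type 0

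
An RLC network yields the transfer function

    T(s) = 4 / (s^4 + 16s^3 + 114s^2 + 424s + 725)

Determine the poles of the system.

s = -5 ± 2j, -3 ± 4j

The poles are the roots of the denominator s^4 + 16s^3 + 114s^2 + 424s + 725 = 0.
No real roots exist; factor into two real quadratics: (s^2 + 10s + 29)(s^2 + 6s + 25) = 0.
Each quadratic gives a conjugate pair via the quadratic formula.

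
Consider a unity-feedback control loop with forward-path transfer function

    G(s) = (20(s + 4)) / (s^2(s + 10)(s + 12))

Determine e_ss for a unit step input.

e_ss = 0

G(s) has 2 poles at the origin.
This is a Type 2 system; for a step input the steady-state error is zero.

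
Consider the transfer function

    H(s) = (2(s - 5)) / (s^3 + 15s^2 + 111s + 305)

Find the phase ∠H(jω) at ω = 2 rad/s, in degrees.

At s = j2: numerator = -10 + j4, denominator = 245 + j214.
∠H = ∠num − ∠den = 158.20° − (41.136°) = 117.1°.

∠H(j2) ≈ 117.1°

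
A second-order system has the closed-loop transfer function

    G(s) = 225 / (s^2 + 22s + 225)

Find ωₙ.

ωₙ = 15 rad/s

Compare the denominator to the standard form s^2 + 2ζωₙs + ωₙ².
ωₙ² = 225, so ωₙ = 15 rad/s.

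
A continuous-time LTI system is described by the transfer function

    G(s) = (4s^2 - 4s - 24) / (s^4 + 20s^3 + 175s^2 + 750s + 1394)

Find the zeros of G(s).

s = -2, 3

Set the numerator to zero: 4s^2 - 4s - 24 = 0, i.e. 4·(s^2 - s - 6) = 0.
Factoring: (s + 2)(s - 3) = 0.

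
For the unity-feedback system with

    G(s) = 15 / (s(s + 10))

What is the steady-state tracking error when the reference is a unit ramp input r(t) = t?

e_ss = 0.6667

G(s) has one pole at the origin.
This is a Type 1 system. Kv = lim_{s→0} s·G(s) = 15/10 = 3/2.
e_ss = 1/Kv = 1/(3/2) = 2/3 ≈ 0.6667.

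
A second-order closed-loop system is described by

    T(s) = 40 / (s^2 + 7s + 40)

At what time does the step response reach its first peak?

t_p ≈ 0.5964 s

Comparing s^2 + 7s + 40 to s^2 + 2ζωₙs + ωₙ²: ωₙ = √40 ≈ 6.325 rad/s and ζ = 7/(2·√40) ≈ 0.5534.
ζωₙ = 7/2 = 3.5, so ω_d = ωₙ√(1−ζ²) = √(ωₙ² − (ζωₙ)²) = √(40 − 3.5²) = √27.75 ≈ 5.268 rad/s.
t_p = π/ω_d = π/5.268 ≈ 0.5964 s.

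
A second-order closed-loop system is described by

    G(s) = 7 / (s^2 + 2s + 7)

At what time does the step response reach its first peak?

Comparing s^2 + 2s + 7 to s^2 + 2ζωₙs + ωₙ²: ωₙ = √7 ≈ 2.646 rad/s and ζ = 2/(2·√7) ≈ 0.3780.
ζωₙ = 2/2 = 1, so ω_d = ωₙ√(1−ζ²) = √(ωₙ² − (ζωₙ)²) = √(7 − 1²) = √6 ≈ 2.449 rad/s.
t_p = π/ω_d = π/2.449 ≈ 1.283 s.

t_p ≈ 1.283 s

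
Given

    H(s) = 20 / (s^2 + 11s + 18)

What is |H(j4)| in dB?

|H(j4)|_dB ≈ -6.86 dB

Substitute s = j4: numerator = 20, denominator = 2 + j44.
|H(j4)| = |20| / |2 + j44| = 20 / 44.045 ≈ 0.4541.
In decibels: 20·log₁₀(0.4541) ≈ -6.86 dB.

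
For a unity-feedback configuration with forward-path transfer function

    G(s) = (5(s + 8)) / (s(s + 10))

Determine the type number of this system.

The denominator has 1 factor of s at the origin (free integrator), so this is a Type 1 system.

Type 1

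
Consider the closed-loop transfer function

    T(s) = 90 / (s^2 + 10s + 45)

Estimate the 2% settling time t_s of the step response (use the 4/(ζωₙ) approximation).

t_s ≈ 0.8000 s

Comparing s^2 + 10s + 45 to s^2 + 2ζωₙs + ωₙ²: ωₙ = √45 ≈ 6.708 rad/s and ζ = 10/(2·√45) ≈ 0.7454.
ζωₙ = 10/2 = 5, so t_s ≈ 4/(ζωₙ) = 4/5 = 0.8000 s.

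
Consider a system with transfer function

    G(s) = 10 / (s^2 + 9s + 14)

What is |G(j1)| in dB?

|G(j1)|_dB ≈ -3.98 dB

Substitute s = j1: numerator = 10, denominator = 13 + j9.
|G(j1)| = |10| / |13 + j9| = 10 / 15.811 ≈ 0.6325.
In decibels: 20·log₁₀(0.6325) ≈ -3.98 dB.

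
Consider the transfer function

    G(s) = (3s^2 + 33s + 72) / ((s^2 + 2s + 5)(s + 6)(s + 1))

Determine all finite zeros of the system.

s = -8, -3

Set the numerator to zero: 3s^2 + 33s + 72 = 0, i.e. 3·(s^2 + 11s + 24) = 0.
Factoring: (s + 8)(s + 3) = 0.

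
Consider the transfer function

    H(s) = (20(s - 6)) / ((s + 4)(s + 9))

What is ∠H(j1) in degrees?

At s = j1: numerator = -120 + j20, denominator = 35 + j13.
∠H = ∠num − ∠den = 170.54° − (20.376°) = 150.2°.

∠H(j1) ≈ 150.2°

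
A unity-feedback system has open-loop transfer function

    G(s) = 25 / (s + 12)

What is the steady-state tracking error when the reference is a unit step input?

e_ss = 0.3243

G(s) has no poles at the origin.
This is a Type 0 system. Kp = lim_{s→0} G(s) = 25/12.
e_ss = 1/(1 + Kp) = 1/(1 + 25/12) = 12/37 ≈ 0.3243.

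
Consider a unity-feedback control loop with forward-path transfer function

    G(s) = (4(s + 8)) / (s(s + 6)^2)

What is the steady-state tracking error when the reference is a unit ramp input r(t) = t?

e_ss = 1.125

G(s) has one pole at the origin.
This is a Type 1 system. Kv = lim_{s→0} s·G(s) = 32/36 = 8/9.
e_ss = 1/Kv = 1/(8/9) = 9/8 ≈ 1.125.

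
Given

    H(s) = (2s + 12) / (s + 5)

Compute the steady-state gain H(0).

H(0) = 12/5 ≈ 2.400

Set s = 0: H(0) = (12) / (5) = 12/5.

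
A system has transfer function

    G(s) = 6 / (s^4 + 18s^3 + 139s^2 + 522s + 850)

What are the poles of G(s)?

s = -4 ± 3j, -5 ± 3j

The poles are the roots of the denominator s^4 + 18s^3 + 139s^2 + 522s + 850 = 0.
No real roots exist; factor into two real quadratics: (s^2 + 8s + 25)(s^2 + 10s + 34) = 0.
Each quadratic gives a conjugate pair via the quadratic formula.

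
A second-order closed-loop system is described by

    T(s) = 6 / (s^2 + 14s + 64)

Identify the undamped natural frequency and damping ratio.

Compare the denominator to the standard form s^2 + 2ζωₙs + ωₙ².
ωₙ² = 64, so ωₙ = 8 rad/s.
2ζωₙ = 14, so ζ = 14/(2·8) = 0.875.

ωₙ = 8 rad/s, ζ = 0.875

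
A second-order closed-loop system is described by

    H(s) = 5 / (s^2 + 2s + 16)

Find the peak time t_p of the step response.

t_p ≈ 0.8112 s

Comparing s^2 + 2s + 16 to s^2 + 2ζωₙs + ωₙ²: ωₙ = 4 rad/s and ζ = 2/(2·4) = 0.25.
ζωₙ = 2/2 = 1, so ω_d = ωₙ√(1−ζ²) = √(ωₙ² − (ζωₙ)²) = √(16 − 1²) = √15 ≈ 3.873 rad/s.
t_p = π/ω_d = π/3.873 ≈ 0.8112 s.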